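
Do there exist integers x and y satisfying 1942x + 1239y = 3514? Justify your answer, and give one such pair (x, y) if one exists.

x = 784, y = -1226

Since gcd(1942, 1239) = 1, every integer is an integer combination of 1942 and 1239.
Euclidean algorithm: 1942 = 1·1239 + 703, 1239 = 1·703 + 536, 703 = 1·536 + 167, 536 = 3·167 + 35, 167 = 4·35 + 27, 35 = 1·27 + 8, 27 = 3·8 + 3, 8 = 2·3 + 2, 3 = 1·2 + 1, 2 = 2·1 + 0.
Working back up the chain: 1 = 3 − 1·2 = 3 − (8 − 2·3) = −8 + 3·3 = −8 + 3·(27 − 3·8) = 3·27 − 10·8 = 3·27 − 10·(35 − 1·27) = −10·35 + 13·27 = −10·35 + 13·(167 − 4·35) = 13·167 − 62·35 = 13·167 − 62·(536 − 3·167) = −62·536 + 199·167 = −62·536 + 199·(703 − 1·536) = 199·703 − 261·536 = 199·703 − 261·(1239 − 1·703) = −261·1239 + 460·703 = −261·1239 + 460·(1942 − 1·1239) = 460·1942 − 721·1239. So 1942·460 + 1239·(-721) = 1.
Times 3514: 1942·1616440 + 1239·(-2533594) = 3514, so (1616440, -2533594) solves it.
The general solution is x = 1616440 + 1239k, y = -2533594 − 1942k; taking k = -1304 gives the smaller pair x = 784, y = -1226.
Indeed 1942·784 + 1239·(-1226) = 1522528 − 1519014 = 3514.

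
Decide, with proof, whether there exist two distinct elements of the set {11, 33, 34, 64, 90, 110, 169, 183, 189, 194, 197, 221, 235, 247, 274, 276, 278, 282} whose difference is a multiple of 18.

No, no such pair exists.

Two integers differ by a multiple of 18 exactly when they have the same residue mod 18. The residues are 11↦11, 33↦15, 34↦16, 64↦10, 90↦0, 110↦2, 169↦7, 183↦3, 189↦9, 194↦14, 197↦17, 221↦5, 235↦1, 247↦13, 274↦4, 276↦6, 278↦8, 282↦12.
No residue repeats among the 18 elements, so no pair has difference ≡ 0 (mod 18).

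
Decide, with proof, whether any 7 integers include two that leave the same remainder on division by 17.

Try 7 consecutive integers, 36, 37, …, 42. Their remainders mod 17 are 2, 3, 4, 5, 6, 7, 8 — pairwise different, as any 7 ≤ 17 consecutive integers have distinct residues.
Hence this collection has no pair with equal remainders mod 17, disproving the claim.

No, the set {36, 37, 38, 39, 40, 41, 42} is a counterexample.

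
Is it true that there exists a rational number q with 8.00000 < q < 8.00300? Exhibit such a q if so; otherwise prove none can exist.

q = 2673/334

Scale by 334: the interval becomes (2672.00000, 2673.00200), which contains the integer 2673.
Hence 2673/334 is a rational number with 8.00000 < 2673/334 < 8.00300.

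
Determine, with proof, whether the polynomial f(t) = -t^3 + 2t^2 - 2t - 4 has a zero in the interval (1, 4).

f(1) = -5 and f(4) = -44, both negative.
The derivative f'(t) = -3t^2 + 4t - 2 is a quadratic with discriminant 4² − 4·(-3)·(-2) = -8 < 0; it never vanishes, so it is always negative (sign of the leading coefficient).
Hence f is strictly decreasing on ℝ, and in particular on [1, 4]. A strictly monotone function with same-sign endpoint values stays negative on the whole interval, so f has no zero in (1, 4).

f has no root in that interval.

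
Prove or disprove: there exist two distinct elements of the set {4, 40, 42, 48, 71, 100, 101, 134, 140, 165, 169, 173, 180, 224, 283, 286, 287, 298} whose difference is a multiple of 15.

Reduce each element mod 15: 4↦4, 40↦10, 42↦12, 48↦3, 71↦11, 100↦10, 101↦11, 134↦14, 140↦5, 165↦0, 169↦4, 173↦8, 180↦0, 224↦14, 283↦13, 286↦1, 287↦2, 298↦13. The residue 4 repeats (at 4 and 169), and 169 − 4 = 165 = 11·15.

The pair (4, 169) works.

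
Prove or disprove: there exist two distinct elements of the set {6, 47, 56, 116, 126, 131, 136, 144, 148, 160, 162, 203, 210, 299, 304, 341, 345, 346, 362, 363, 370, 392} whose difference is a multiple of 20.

Yes: 6 and 126.

Both 6 and 126 leave remainder 6 on division by 20; their difference 120 = 6·20 is a multiple of 20.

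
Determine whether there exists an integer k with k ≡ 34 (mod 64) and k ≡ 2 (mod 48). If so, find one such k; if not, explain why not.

gcd(64, 48) = 16. A simultaneous solution exists iff 34 ≡ 2 (mod 16); here 34 mod 16 = 2 = 2 mod 16, so it does.
Step through k = 34, 34 + 64, 34 + 2·64, …: the values 34, 98 reduce mod 48 to 34, 2. The value 98 hits 2.
Check: 98 mod 64 = 34, 98 mod 48 = 2. ✓

k = 98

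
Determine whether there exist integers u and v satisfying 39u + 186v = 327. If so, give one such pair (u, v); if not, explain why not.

u = 37, v = -6

Every value of 39u + 186v is a multiple of gcd(39, 186) = 3; since 3 ∣ 327, solutions exist.
Dividing through by 3 reduces the equation to 13u + 62v = 109.
Run the Euclidean algorithm on 62 and 13: 62 = 4·13 + 10, 13 = 1·10 + 3, 10 = 3·3 + 1, 3 = 3·1 + 0.
Unwinding: 1 = 10 − 3·3 = 10 − 3·(13 − 1·10) = −3·13 + 4·10 = −3·13 + 4·(62 − 4·13) = 4·62 − 19·13, i.e. 13·(-19) + 62·4 = 1.
Times 109: 13·(-2071) + 62·436 = 109, so (-2071, 436) solves it.
Adding 34·62 to u and subtracting 34·13 from v gives the tidier solution (37, -6).
Indeed 39·37 + 186·(-6) = 1443 − 1116 = 327.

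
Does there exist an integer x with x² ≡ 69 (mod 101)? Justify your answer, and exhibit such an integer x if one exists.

101 is prime, so by Euler's criterion 69 is a square mod 101 iff 69^((101−1)/2) = 69^50 ≡ 1 (mod 101).
Repeated squaring mod 101: 69^2 = 4761 ≡ 14; 69^4 ≡ 14² = 196 ≡ 95; 69^8 ≡ 95² = 9025 ≡ 36; 69^16 ≡ 36² = 1296 ≡ 84; 69^32 ≡ 84² = 7056 ≡ 87.
Since 50 = 32 + 16 + 2, 69^50 ≡ 87 · 84 · 14; multiplying out mod 101: 87·84 = 7308 ≡ 36, then 36·14 = 504 ≡ 100. Thus 69^50 ≡ 100 ≡ −1 (mod 101).
The value −1 means 69 is a non-residue modulo 101, so x² ≡ 69 (mod 101) is impossible.

No, no such integer exists.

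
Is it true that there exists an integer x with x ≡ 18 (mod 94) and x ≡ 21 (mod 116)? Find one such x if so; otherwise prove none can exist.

No, no such integer exists.

Both moduli are multiples of 2 = gcd(94, 116), so any solution would satisfy x ≡ 18 and x ≡ 21 modulo 2 simultaneously.
However 18 ≡ 0 and 21 ≡ 1 (mod 2), and 0 ≠ 1.
Hence the system has no solution.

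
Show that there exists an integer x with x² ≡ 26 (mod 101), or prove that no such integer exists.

There is no such integer.

101 is prime, so by Euler's criterion 26 is a square mod 101 iff 26^((101−1)/2) = 26^50 ≡ 1 (mod 101).
Repeated squaring mod 101: 26^2 = 676 ≡ 70; 26^4 ≡ 70² = 4900 ≡ 52; 26^8 ≡ 52² = 2704 ≡ 78; 26^16 ≡ 78² = 6084 ≡ 24; 26^32 ≡ 24² = 576 ≡ 71.
Since 50 = 32 + 16 + 2, 26^50 ≡ 71 · 24 · 70; multiplying out mod 101: 71·24 = 1704 ≡ 88, then 88·70 = 6160 ≡ 100. Thus 26^50 ≡ 100 ≡ −1 (mod 101).
The value −1 means 26 is a non-residue modulo 101, so x² ≡ 26 (mod 101) is impossible.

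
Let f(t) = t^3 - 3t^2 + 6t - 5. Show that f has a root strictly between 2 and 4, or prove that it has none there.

f has no root in that interval.

f(2) = 3 and f(4) = 35, both positive.
f'(t) = 3t^2 - 6t + 6 has discriminant (-6)² − 4·3·6 = -36 < 0, so f' has no real roots and is positive for every real t.
Hence f is strictly increasing on ℝ, and in particular on [2, 4]. A strictly monotone function with same-sign endpoint values stays positive on the whole interval, so f has no zero in (2, 4).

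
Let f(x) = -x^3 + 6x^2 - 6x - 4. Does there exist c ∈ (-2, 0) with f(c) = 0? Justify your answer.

f(-2) = 40 and f(0) = -4, which have opposite signs.
As a polynomial, f is continuous on every closed interval.
By the Intermediate Value Theorem, f takes the value 0 somewhere in the open interval.

Yes, f has a root in the interval.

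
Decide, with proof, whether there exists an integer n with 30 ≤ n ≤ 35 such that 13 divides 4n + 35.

No such integer n in that range exists.

The values of 4n + 35 for n = 30, 31, …, 35 are 155, 159, 163, 167, 171, 175; reduced mod 13 these are 12, 3, 7, 11, 2, 6.
None is 0, so 13 never divides 4n + 35 on this range.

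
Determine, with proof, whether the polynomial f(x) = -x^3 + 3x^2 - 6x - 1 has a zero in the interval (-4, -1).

Evaluate at the endpoints: f(-4) = 135, f(-1) = 9 — same sign (positive).
The derivative f'(x) = -3x^2 + 6x - 6 is a quadratic with discriminant 6² − 4·(-3)·(-6) = -36 < 0; it never vanishes, so it is always negative (sign of the leading coefficient).
Hence f is strictly decreasing on ℝ, and in particular on [-4, -1]. A strictly monotone function with same-sign endpoint values stays positive on the whole interval, so f has no zero in (-4, -1).

f has no root in that interval.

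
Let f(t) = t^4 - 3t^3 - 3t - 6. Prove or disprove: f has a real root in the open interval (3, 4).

Yes, f has a root in the interval.

f(3) = -15 and f(4) = 46, which have opposite signs.
f is continuous everywhere (it is a polynomial), in particular on [3, 4].
By the Intermediate Value Theorem f must vanish at some point of (3, 4).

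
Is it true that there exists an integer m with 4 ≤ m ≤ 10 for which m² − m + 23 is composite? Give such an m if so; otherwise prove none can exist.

m = 9

At m = 9: 9² − 9 + 23 = 95 = 5·19, which is composite.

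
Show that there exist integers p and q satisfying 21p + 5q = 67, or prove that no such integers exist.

Since gcd(21, 5) = 1, every integer is an integer combination of 21 and 5.
Dividing repeatedly: 21 = 4·5 + 1, 5 = 5·1 + 0.
Unwinding: 1 = 21 − 4·5, i.e. 21·1 + 5·(-4) = 1.
Scaling by 67 gives the particular solution (p, q) = (67, -268).
The general solution is p = 67 + 5k, q = -268 − 21k; taking k = -13 gives the smaller pair p = 2, q = 5.
Check: 21·2 + 5·5 = 42 + 25 = 67. ✓

p = 2, q = 5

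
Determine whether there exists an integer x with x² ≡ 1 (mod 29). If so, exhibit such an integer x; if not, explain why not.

x = 28

Take x = 28. Then 28² = 784 = 27·29 + 1, so 28² ≡ 1 (mod 29).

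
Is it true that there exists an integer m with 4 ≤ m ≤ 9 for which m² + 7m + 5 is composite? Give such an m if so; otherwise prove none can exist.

m = 5

At m = 5: 5² + 7·5 + 5 = 65 = 5·13, which is composite.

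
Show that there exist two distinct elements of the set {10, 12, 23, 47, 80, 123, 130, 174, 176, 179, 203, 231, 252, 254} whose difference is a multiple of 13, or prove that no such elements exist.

The pair (10, 23) works.

Both 10 and 23 leave remainder 10 on division by 13; their difference 13 = 1·13 is a multiple of 13.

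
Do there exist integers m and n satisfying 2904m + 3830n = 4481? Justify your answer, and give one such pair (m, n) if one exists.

Both 2904 and 3830 are divisible by gcd(2904, 3830) = 2, hence so is any combination 2904m + 3830n.
But 4481 is not a multiple of 2 (it leaves remainder 1).
Hence no integers m, n satisfy the equation.

There are no such integers.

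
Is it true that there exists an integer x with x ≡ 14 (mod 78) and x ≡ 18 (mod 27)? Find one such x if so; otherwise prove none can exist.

Both moduli are multiples of 3 = gcd(78, 27), so any solution would satisfy x ≡ 14 and x ≡ 18 modulo 3 simultaneously.
These are incompatible: 14 − 18 = -4 is not divisible by 3.
Therefore no such x exists.

There is no such integer.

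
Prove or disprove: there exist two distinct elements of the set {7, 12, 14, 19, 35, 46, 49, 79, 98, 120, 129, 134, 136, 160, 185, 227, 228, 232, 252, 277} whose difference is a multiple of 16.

Yes: 12 and 252.

Reduce each element mod 16: 7↦7, 12↦12, 14↦14, 19↦3, 35↦3, 46↦14, 49↦1, 79↦15, 98↦2, 120↦8, 129↦1, 134↦6, 136↦8, 160↦0, 185↦9, 227↦3, 228↦4, 232↦8, 252↦12, 277↦5. The residue 12 repeats (at 12 and 252), and 252 − 12 = 240 = 15·16.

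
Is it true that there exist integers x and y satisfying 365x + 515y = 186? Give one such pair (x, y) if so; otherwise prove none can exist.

No, no such integers exist.

Both 365 and 515 are divisible by gcd(365, 515) = 5, hence so is any combination 365x + 515y.
However 186 leaves remainder 1 on division by 5.
Hence no integers x, y satisfy the equation.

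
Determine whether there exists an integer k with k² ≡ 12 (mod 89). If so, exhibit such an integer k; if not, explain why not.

There is no such integer.

89 is prime, so by Euler's criterion 12 is a square mod 89 iff 12^((89−1)/2) = 12^44 ≡ 1 (mod 89).
Squaring successively (mod 89): 12^2 = 144 ≡ 55; 12^4 ≡ 55² = 3025 ≡ 88; 12^8 ≡ 88² = 7744 ≡ 1; 12^16 ≡ 1² = 1 ≡ 1; 12^32 ≡ 1² = 1 ≡ 1.
Since 44 = 32 + 8 + 4, 12^44 ≡ 1 · 1 · 88; multiplying out mod 89: 1·1 = 1 ≡ 1, then 1·88 = 88 ≡ 88. Thus 12^44 ≡ 88 ≡ −1 (mod 89).
By Euler's criterion 12 is a quadratic non-residue mod 89: no k satisfies k² ≡ 12 (mod 89).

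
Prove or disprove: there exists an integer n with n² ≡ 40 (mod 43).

Take n = 13. Then 13² = 169 = 3·43 + 40, so 13² ≡ 40 (mod 43).

n = 13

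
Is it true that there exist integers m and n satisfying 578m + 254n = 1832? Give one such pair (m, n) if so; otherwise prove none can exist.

Every value of 578m + 254n is a multiple of gcd(578, 254) = 2; since 2 ∣ 1832, solutions exist.
Dividing through by 2 reduces the equation to 289m + 127n = 916.
Euclidean algorithm: 289 = 2·127 + 35, 127 = 3·35 + 22, 35 = 1·22 + 13, 22 = 1·13 + 9, 13 = 1·9 + 4, 9 = 2·4 + 1, 4 = 4·1 + 0.
Working back up the chain: 1 = 9 − 2·4 = 9 − 2·(13 − 1·9) = −2·13 + 3·9 = −2·13 + 3·(22 − 1·13) = 3·22 − 5·13 = 3·22 − 5·(35 − 1·22) = −5·35 + 8·22 = −5·35 + 8·(127 − 3·35) = 8·127 − 29·35 = 8·127 − 29·(289 − 2·127) = −29·289 + 66·127. So 289·(-29) + 127·66 = 1.
Multiplying through by 916: m = (-29)·916 = -26564, n = 66·916 = 60456 is a solution.
Adding 210·127 to m and subtracting 210·289 from n gives the tidier solution (106, -234).
Indeed 578·106 + 254·(-234) = 61268 − 59436 = 1832.

m = 106, n = -234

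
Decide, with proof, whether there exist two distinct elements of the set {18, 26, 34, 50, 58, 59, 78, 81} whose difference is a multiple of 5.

Reduce each element mod 5: 18↦3, 26↦1, 34↦4, 50↦0, 58↦3, 59↦4, 78↦3, 81↦1. The residue 3 repeats (at 18 and 58), and 58 − 18 = 40 = 8·5.

The pair (18, 58) works.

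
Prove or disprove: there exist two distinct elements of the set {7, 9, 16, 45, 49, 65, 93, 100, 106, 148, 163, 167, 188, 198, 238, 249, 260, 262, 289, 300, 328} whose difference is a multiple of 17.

7 mod 17 = 7 and 262 mod 17 = 7, so 262 − 7 = 255 = 15·17.

7 and 262 are such a pair.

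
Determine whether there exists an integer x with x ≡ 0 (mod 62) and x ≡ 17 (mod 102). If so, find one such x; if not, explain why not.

There is no such integer.

gcd(62, 102) = 2. If x ≡ 0 (mod 62) and x ≡ 17 (mod 102), then x ≡ 0 (mod 2) and x ≡ 17 (mod 2).
However 0 ≡ 0 and 17 ≡ 1 (mod 2), and 0 ≠ 1.
So no integer satisfies both congruences.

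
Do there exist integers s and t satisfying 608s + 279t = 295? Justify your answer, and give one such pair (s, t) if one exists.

s = 257, t = -559

608 and 279 are coprime, so 608s + 279t ranges over all of ℤ.
Run the Euclidean algorithm on 608 and 279: 608 = 2·279 + 50, 279 = 5·50 + 29, 50 = 1·29 + 21, 29 = 1·21 + 8, 21 = 2·8 + 5, 8 = 1·5 + 3, 5 = 1·3 + 2, 3 = 1·2 + 1, 2 = 2·1 + 0.
Working back up the chain: 1 = 3 − 1·2 = 3 − (5 − 1·3) = −5 + 2·3 = −5 + 2·(8 − 1·5) = 2·8 − 3·5 = 2·8 − 3·(21 − 2·8) = −3·21 + 8·8 = −3·21 + 8·(29 − 1·21) = 8·29 − 11·21 = 8·29 − 11·(50 − 1·29) = −11·50 + 19·29 = −11·50 + 19·(279 − 5·50) = 19·279 − 106·50 = 19·279 − 106·(608 − 2·279) = −106·608 + 231·279. So 608·(-106) + 279·231 = 1.
Multiplying through by 295: s = (-106)·295 = -31270, t = 231·295 = 68145 is a solution.
The general solution is s = -31270 + 279k, t = 68145 − 608k; taking k = 113 gives the smaller pair s = 257, t = -559.
Indeed 608·257 + 279·(-559) = 156256 − 155961 = 295.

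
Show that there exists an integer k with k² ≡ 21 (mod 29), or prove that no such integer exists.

No such integer exists.

Apply Euler's criterion with the prime 29: 21 is a quadratic residue iff 21^14 ≡ 1 (mod 29), and a non-residue iff it is ≡ −1.
Squaring successively (mod 29): 21^2 = 441 ≡ 6; 21^4 ≡ 6² = 36 ≡ 7; 21^8 ≡ 7² = 49 ≡ 20.
Since 14 = 8 + 4 + 2, 21^14 ≡ 20 · 7 · 6; multiplying out mod 29: 20·7 = 140 ≡ 24, then 24·6 = 144 ≡ 28. Thus 21^14 ≡ 28 ≡ −1 (mod 29).
The value −1 means 21 is a non-residue modulo 29, so k² ≡ 21 (mod 29) is impossible.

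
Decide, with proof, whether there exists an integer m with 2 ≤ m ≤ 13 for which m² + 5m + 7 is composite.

m = 2

At m = 2: 2² + 5·2 + 7 = 21 = 3·7, which is composite.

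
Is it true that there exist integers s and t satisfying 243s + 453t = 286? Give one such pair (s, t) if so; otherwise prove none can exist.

There are no such integers.

Any value of 243s + 453t is a multiple of gcd(243, 453) = 3.
But 286 is not a multiple of 3 (it leaves remainder 1).
So the equation is unsolvable over ℤ.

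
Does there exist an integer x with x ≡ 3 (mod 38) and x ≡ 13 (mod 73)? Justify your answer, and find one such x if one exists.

x = 1181

gcd(38, 73) = 1, so the Chinese Remainder Theorem guarantees exactly one residue class mod 2774 satisfying both.
Any solution of the first congruence is x = 3 + 38t; substituting into the second, 38t ≡ 13 − 3 ≡ 10 (mod 73).
Since 38·25 = 950 = 13·73 + 1, the inverse of 38 mod 73 is 25.
Multiplying by 25: t ≡ 25·10 = 250 ≡ 31 (mod 73).
With t = 31: x = 3 + 38·31 = 1181.
Verify: 1181 = 31·38 + 3 and 1181 = 16·73 + 13. ✓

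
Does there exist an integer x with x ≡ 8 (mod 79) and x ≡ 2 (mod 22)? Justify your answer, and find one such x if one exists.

x = 640

Since 79 and 22 share no common factor, CRT says the pair of congruences has a solution (unique mod 1738).
Write x = 8 + 79t and require 8 + 79t ≡ 2 (mod 22), i.e. 79t ≡ 16 (mod 22).
79 ≡ 13 (mod 22), so this reads 13t ≡ 16 (mod 22). To invert 13 modulo 22: 22 = 1·13 + 9, 13 = 1·9 + 4, 9 = 2·4 + 1, 4 = 4·1 + 0, and unwinding, 1 = 9 − 2·4 = 9 − 2·(13 − 1·9) = −2·13 + 3·9 = −2·13 + 3·(22 − 1·13) = 3·22 − 5·13. Thus 13⁻¹ ≡ -5 ≡ 17 (mod 22).
Therefore t ≡ 17·16 = 272 ≡ 8 (mod 22).
With t = 8: x = 8 + 79·8 = 640.
Check: 640 mod 79 = 8, 640 mod 22 = 2. ✓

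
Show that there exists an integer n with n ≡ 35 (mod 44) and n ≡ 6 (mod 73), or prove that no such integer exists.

n = 79

Since 44 and 73 share no common factor, CRT says the pair of congruences has a solution (unique mod 3212).
Write n = 35 + 44t and require 35 + 44t ≡ 6 (mod 73), i.e. 44t ≡ 44 (mod 73).
Since 44·5 = 220 = 3·73 + 1, the inverse of 44 mod 73 is 5.
Therefore t ≡ 5·44 = 220 ≡ 1 (mod 73).
With t = 1: n = 35 + 44·1 = 79.
Indeed 79 ≡ 35 (mod 44) and 79 ≡ 6 (mod 73).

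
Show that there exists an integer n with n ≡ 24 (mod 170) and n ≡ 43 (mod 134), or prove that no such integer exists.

No, no such integer exists.

gcd(170, 134) = 2. If n ≡ 24 (mod 170) and n ≡ 43 (mod 134), then n ≡ 24 (mod 2) and n ≡ 43 (mod 2).
But 24 mod 2 = 0 while 43 mod 2 = 1, a contradiction.
Hence the system has no solution.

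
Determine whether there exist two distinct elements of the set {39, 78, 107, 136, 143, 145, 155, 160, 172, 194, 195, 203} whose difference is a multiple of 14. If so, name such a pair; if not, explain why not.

No such pair exists.

Reduce each element modulo 14: 39↦11, 78↦8, 107↦9, 136↦10, 143↦3, 145↦5, 155↦1, 160↦6, 172↦4, 194↦12, 195↦13, 203↦7.
All 12 residues are distinct, so no two elements differ by a multiple of 14.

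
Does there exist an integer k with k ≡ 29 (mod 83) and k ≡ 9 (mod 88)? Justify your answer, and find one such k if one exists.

gcd(83, 88) = 1, so the Chinese Remainder Theorem guarantees exactly one residue class mod 7304 satisfying both.
Any solution of the first congruence is k = 29 + 83t; substituting into the second, 83t ≡ 9 − 29 ≡ 68 (mod 88).
To invert 83 modulo 88: 88 = 1·83 + 5, 83 = 16·5 + 3, 5 = 1·3 + 2, 3 = 1·2 + 1, 2 = 2·1 + 0, and unwinding, 1 = 3 − 1·2 = 3 − (5 − 1·3) = −5 + 2·3 = −5 + 2·(83 − 16·5) = 2·83 − 33·5 = 2·83 − 33·(88 − 1·83) = −33·88 + 35·83. Thus 83⁻¹ ≡ 35 (mod 88).
Therefore t ≡ 35·68 = 2380 ≡ 4 (mod 88).
Taking t = 4 gives k = 29 + 83·4 = 361.
Check: 361 mod 83 = 29, 361 mod 88 = 9. ✓

k = 361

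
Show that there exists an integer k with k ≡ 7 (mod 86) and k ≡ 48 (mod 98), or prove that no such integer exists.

There is no such integer.

Reduce both congruences modulo 2, which divides 86 and 98: they say k ≡ 7 (mod 2) and k ≡ 48 (mod 2).
These are incompatible: 7 − 48 = -41 is not divisible by 2.
Therefore no such k exists.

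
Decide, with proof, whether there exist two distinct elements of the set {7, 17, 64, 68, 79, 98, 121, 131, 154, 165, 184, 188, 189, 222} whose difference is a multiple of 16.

No such pair exists.

Reduce each element modulo 16: 7↦7, 17↦1, 64↦0, 68↦4, 79↦15, 98↦2, 121↦9, 131↦3, 154↦10, 165↦5, 184↦8, 188↦12, 189↦13, 222↦14.
No residue repeats among the 14 elements, so no pair has difference ≡ 0 (mod 16).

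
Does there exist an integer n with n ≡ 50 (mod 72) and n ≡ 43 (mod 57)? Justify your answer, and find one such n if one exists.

Both moduli are multiples of 3 = gcd(72, 57), so any solution would satisfy n ≡ 50 and n ≡ 43 modulo 3 simultaneously.
But 50 mod 3 = 2 while 43 mod 3 = 1, a contradiction.
Hence the system has no solution.

No, no such integer exists.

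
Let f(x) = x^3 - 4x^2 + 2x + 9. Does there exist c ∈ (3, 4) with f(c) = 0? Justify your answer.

f has no root in that interval.

The endpoint values f(3) = 6 and f(4) = 17 are both positive. Claim: f(x) > 0 for every x in (3, 4).
Shift to the endpoint 3: with x = 3 + u (0 < u < 1), one computes f(3 + u) = u^3 + 5u^2 + 5u + 6.
The nonzero coefficients here are all positive, so for u > 0 every term is positive (or zero), and the constant term 6 is strictly positive.
Therefore f(x) > 0 throughout (3, 4), and f has no zero there.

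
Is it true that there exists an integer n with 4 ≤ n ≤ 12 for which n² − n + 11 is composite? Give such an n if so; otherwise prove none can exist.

n = 11

At n = 11: 11² − 11 + 11 = 121 = 11·11, which is composite.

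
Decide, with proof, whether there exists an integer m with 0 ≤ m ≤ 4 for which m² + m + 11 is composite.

No such integer m in that range exists.

The values for m = 0, 1, …, 4 are 11, 13, 17, 23, 31, and each of these is prime.
So no value in the range makes the expression composite.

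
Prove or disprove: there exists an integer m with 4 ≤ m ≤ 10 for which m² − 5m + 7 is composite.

At m = 7: 7² − 5·7 + 7 = 21 = 3·7, which is composite.

m = 7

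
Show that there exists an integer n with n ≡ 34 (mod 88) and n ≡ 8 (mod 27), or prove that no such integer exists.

gcd(88, 27) = 1, so the Chinese Remainder Theorem guarantees exactly one residue class mod 2376 satisfying both.
Write n = 34 + 88t and require 34 + 88t ≡ 8 (mod 27), i.e. 88t ≡ 1 (mod 27).
88 ≡ 7 (mod 27), so this reads 7t ≡ 1 (mod 27). Invert 7 mod 27 by the Euclidean algorithm: 27 = 3·7 + 6, 7 = 1·6 + 1, 6 = 6·1 + 0; back-substituting, 1 = 7 − 1·6 = 7 − (27 − 3·7) = −27 + 4·7. Hence 7·4 ≡ 1, so 7⁻¹ ≡ 4 (mod 27).
Therefore t ≡ 4·1 = 4 (mod 27).
With t = 4: n = 34 + 88·4 = 386.
Verify: 386 = 4·88 + 34 and 386 = 14·27 + 8. ✓

n = 386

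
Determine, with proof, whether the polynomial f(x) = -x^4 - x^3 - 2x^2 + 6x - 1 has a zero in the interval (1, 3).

f(1) = 1 and f(3) = -109, which have opposite signs.
f is continuous everywhere (it is a polynomial), in particular on [1, 3].
By the Intermediate Value Theorem f must vanish at some point of (1, 3).

Yes, f has a root in the interval.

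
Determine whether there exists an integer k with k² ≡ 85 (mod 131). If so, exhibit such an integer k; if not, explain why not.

131 is prime, so by Euler's criterion 85 is a square mod 131 iff 85^((131−1)/2) = 85^65 ≡ 1 (mod 131).
Repeated squaring mod 131: 85^2 = 7225 ≡ 20; 85^4 ≡ 20² = 400 ≡ 7; 85^8 ≡ 7² = 49 ≡ 49; 85^16 ≡ 49² = 2401 ≡ 43; 85^32 ≡ 43² = 1849 ≡ 15; 85^64 ≡ 15² = 225 ≡ 94.
Since 65 = 64 + 1, 85^65 ≡ 94 · 85; multiplying out mod 131: 94·85 = 7990 ≡ 130. Thus 85^65 ≡ 130 ≡ −1 (mod 131).
By Euler's criterion 85 is a quadratic non-residue mod 131: no k satisfies k² ≡ 85 (mod 131).

No, no such integer exists.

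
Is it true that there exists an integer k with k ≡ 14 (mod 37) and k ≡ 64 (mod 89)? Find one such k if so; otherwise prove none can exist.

k = 865

gcd(37, 89) = 1, so the Chinese Remainder Theorem guarantees exactly one residue class mod 3293 satisfying both.
Write k = 14 + 37t and require 14 + 37t ≡ 64 (mod 89), i.e. 37t ≡ 50 (mod 89).
Since 37·77 = 2849 = 32·89 + 1, the inverse of 37 mod 89 is 77.
Multiplying by 77: t ≡ 77·50 = 3850 ≡ 23 (mod 89).
Taking t = 23 gives k = 14 + 37·23 = 865.
Indeed 865 ≡ 14 (mod 37) and 865 ≡ 64 (mod 89).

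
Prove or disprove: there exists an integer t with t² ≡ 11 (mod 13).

Since (13 − t)² ≡ t² (mod 13), it suffices to square t = 0, 1, …, 6: the residues are 0, 1, 4, 9, 3, 12, 10.
The set of squares mod 13 is therefore {0, 1, 3, 4, 9, 10, 12}, which does not contain 11.
Hence no integer t has t² ≡ 11 (mod 13).

There is no such integer.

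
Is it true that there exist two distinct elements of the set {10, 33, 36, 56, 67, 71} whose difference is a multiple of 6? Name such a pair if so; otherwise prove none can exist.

No such pair exists.

Residues mod 6: 10↦4, 33↦3, 36↦0, 56↦2, 67↦1, 71↦5.
All 6 residues are distinct, so no two elements differ by a multiple of 6.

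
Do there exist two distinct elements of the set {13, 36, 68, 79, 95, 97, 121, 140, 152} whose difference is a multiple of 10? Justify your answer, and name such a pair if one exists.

No such pair exists.

Reduce each element modulo 10: 13↦3, 36↦6, 68↦8, 79↦9, 95↦5, 97↦7, 121↦1, 140↦0, 152↦2.
All 9 residues are distinct, so no two elements differ by a multiple of 10.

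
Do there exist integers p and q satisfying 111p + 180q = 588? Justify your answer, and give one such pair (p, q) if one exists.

p = 28, q = -14

Since gcd(111, 180) = 3 and 588 = 3·196, Bézout's identity guarantees a solution.
Dividing through by 3 reduces the equation to 37p + 60q = 196.
Dividing repeatedly: 60 = 1·37 + 23, 37 = 1·23 + 14, 23 = 1·14 + 9, 14 = 1·9 + 5, 9 = 1·5 + 4, 5 = 1·4 + 1, 4 = 4·1 + 0.
Unwinding: 1 = 5 − 1·4 = 5 − (9 − 1·5) = −9 + 2·5 = −9 + 2·(14 − 1·9) = 2·14 − 3·9 = 2·14 − 3·(23 − 1·14) = −3·23 + 5·14 = −3·23 + 5·(37 − 1·23) = 5·37 − 8·23 = 5·37 − 8·(60 − 1·37) = −8·60 + 13·37, i.e. 37·13 + 60·(-8) = 1.
Scaling by 196 gives the particular solution (p, q) = (2548, -1568).
The general solution is p = 2548 + 60k, q = -1568 − 37k; taking k = -42 gives the smaller pair p = 28, q = -14.
Check: 111·28 + 180·(-14) = 3108 − 2520 = 588. ✓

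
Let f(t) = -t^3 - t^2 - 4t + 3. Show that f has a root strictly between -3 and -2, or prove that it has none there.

No such root exists.

Evaluate at the endpoints: f(-3) = 33, f(-2) = 15 — same sign (positive).
The derivative f'(t) = -3t^2 - 2t - 4 is a quadratic with discriminant (-2)² − 4·(-3)·(-4) = -44 < 0; it never vanishes, so it is always negative (sign of the leading coefficient).
Hence f is strictly decreasing on ℝ, and in particular on [-3, -2]. A strictly monotone function with same-sign endpoint values stays positive on the whole interval, so f has no zero in (-3, -2).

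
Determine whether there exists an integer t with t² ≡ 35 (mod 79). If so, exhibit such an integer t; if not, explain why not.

79 is prime, so by Euler's criterion 35 is a square mod 79 iff 35^((79−1)/2) = 35^39 ≡ 1 (mod 79).
Repeated squaring mod 79: 35^2 = 1225 ≡ 40; 35^4 ≡ 40² = 1600 ≡ 20; 35^8 ≡ 20² = 400 ≡ 5; 35^16 ≡ 5² = 25 ≡ 25; 35^32 ≡ 25² = 625 ≡ 72.
Since 39 = 32 + 4 + 2 + 1, 35^39 ≡ 72 · 20 · 40 · 35; multiplying out mod 79: 72·20 = 1440 ≡ 18, then 18·40 = 720 ≡ 9, then 9·35 = 315 ≡ 78. Thus 35^39 ≡ 78 ≡ −1 (mod 79).
The value −1 means 35 is a non-residue modulo 79, so t² ≡ 35 (mod 79) is impossible.

There is no such integer.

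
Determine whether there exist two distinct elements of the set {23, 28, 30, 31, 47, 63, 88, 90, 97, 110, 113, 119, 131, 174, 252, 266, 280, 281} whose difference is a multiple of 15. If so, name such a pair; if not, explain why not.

The pair (23, 113) works.

23 mod 15 = 8 and 113 mod 15 = 8, so 113 − 23 = 90 = 6·15.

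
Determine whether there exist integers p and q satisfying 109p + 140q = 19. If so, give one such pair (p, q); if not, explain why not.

p = 31, q = -24

Since gcd(109, 140) = 1, every integer is an integer combination of 109 and 140.
Dividing repeatedly: 140 = 1·109 + 31, 109 = 3·31 + 16, 31 = 1·16 + 15, 16 = 1·15 + 1, 15 = 15·1 + 0.
Back-substituting, 1 = 16 − 1·15 = 16 − (31 − 1·16) = −31 + 2·16 = −31 + 2·(109 − 3·31) = 2·109 − 7·31 = 2·109 − 7·(140 − 1·109) = −7·140 + 9·109; that is, 109·9 + 140·(-7) = 1.
Times 19: 109·171 + 140·(-133) = 19, so (171, -133) solves it.
Subtracting 1·140 from p and adding 1·109 to q gives the tidier solution (31, -24).
Check: 109·31 + 140·(-24) = 3379 − 3360 = 19. ✓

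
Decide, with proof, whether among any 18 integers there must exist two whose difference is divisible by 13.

True.

Partition the integers by their residue mod 13; there are 13 classes.
Since 18 > 13, two of the 18 integers must share a residue class by the pigeonhole principle; call them a and b.
Their difference a − b is then a multiple of 13.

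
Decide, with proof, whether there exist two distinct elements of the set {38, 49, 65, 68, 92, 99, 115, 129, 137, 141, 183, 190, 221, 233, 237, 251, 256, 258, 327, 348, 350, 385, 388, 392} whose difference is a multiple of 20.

The pair (38, 258) works.

38 mod 20 = 18 and 258 mod 20 = 18, so 258 − 38 = 220 = 11·20.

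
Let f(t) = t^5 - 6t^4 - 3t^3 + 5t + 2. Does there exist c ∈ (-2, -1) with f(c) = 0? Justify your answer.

f(-2) = -112 and f(-1) = -7, both negative, so a sign-change argument is unavailable; we show f keeps this sign on the whole interval.
Shift to the endpoint -1: with t = -1 − u (0 < u < 1), one computes f(-1 − u) = -u^5 - 11u^4 - 31u^3 - 37u^2 - 25u - 7.
All 6 nonzero coefficients of this polynomial in u are negative; hence for u > 0 the value is a sum of negative terms (the constant -7 among them).
So f is strictly negative on (-2, -1); no root exists in the interval.

No such root exists.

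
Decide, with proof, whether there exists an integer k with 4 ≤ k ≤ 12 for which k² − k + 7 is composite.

At k = 7: 7² − 7 + 7 = 49 = 7·7, which is composite.

k = 7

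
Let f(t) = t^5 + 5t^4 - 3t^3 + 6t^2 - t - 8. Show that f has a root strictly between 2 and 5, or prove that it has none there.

No.

The endpoint values f(2) = 102 and f(5) = 6012 are both positive. Claim: f(t) > 0 for every t in (2, 5).
Shift to the endpoint 2: with t = 2 + u (0 < u < 3), one computes f(2 + u) = u^5 + 15u^4 + 77u^3 + 188u^2 + 227u + 102.
The nonzero coefficients here are all positive, so for u > 0 every term is positive (or zero), and the constant term 102 is strictly positive.
Therefore f(t) > 0 throughout (2, 5), and f has no zero there.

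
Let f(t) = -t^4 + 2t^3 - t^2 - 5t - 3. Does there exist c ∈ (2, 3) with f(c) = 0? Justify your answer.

No such root exists.

The endpoint values f(2) = -17 and f(3) = -54 are both negative. Claim: f(t) < 0 for every t in (2, 3).
Substitute t = 2 + u, where 0 < u < 1 on the interval. Expanding, f(2 + u) = -u^4 - 6u^3 - 13u^2 - 17u - 17.
All 5 nonzero coefficients of this polynomial in u are negative; hence for u > 0 the value is a sum of negative terms (the constant -17 among them).
Therefore f(t) < 0 throughout (2, 3), and f has no zero there.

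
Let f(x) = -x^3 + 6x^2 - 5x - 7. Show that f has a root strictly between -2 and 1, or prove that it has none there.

f(-2) = 35 and f(1) = -7, which have opposite signs.
Since f is a polynomial it is continuous on [-2, 1].
By the Intermediate Value Theorem, f takes the value 0 somewhere in the open interval.

Such a root exists.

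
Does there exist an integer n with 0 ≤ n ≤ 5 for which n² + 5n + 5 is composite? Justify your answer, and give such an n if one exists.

n = 5

At n = 5: 5² + 5·5 + 5 = 55 = 5·11, which is composite.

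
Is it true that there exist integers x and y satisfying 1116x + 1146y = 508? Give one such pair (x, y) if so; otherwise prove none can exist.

Both 1116 and 1146 are divisible by gcd(1116, 1146) = 6, hence so is any combination 1116x + 1146y.
But 508 = 6·84 + 4, so 6 ∤ 508.
Therefore 1116x + 1146y = 508 has no solution in integers.

There are no such integers.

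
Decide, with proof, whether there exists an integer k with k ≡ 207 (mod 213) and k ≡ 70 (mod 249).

No such integer exists.

Reduce both congruences modulo 3, which divides 213 and 249: they say k ≡ 207 (mod 3) and k ≡ 70 (mod 3).
But 207 mod 3 = 0 while 70 mod 3 = 1, a contradiction.
Therefore no such k exists.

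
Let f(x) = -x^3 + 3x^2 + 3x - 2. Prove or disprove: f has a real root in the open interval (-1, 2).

f(-1) = -1 and f(2) = 8, which have opposite signs.
Since f is a polynomial it is continuous on [-1, 2].
By the Intermediate Value Theorem f must vanish at some point of (-1, 2).

Such a root exists.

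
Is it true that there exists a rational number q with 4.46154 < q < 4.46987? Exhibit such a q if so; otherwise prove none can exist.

Scale by 15: the interval becomes (66.92310, 67.04805), which contains the integer 67.
So q = 67/15 works: it is a ratio of integers, and dividing 15·4.46154 < 67 < 15·4.46987 through by 15 gives 4.46154 < 67/15 < 4.46987.

q = 67/15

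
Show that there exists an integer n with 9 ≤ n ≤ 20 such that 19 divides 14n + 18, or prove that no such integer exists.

n = 15 works, since 14·15 + 18 = 228 = 12·19.

n = 15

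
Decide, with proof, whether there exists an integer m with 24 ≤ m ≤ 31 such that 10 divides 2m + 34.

m = 28

At m = 28 we get 2·28 + 34 = 90, and 90 = 10·9.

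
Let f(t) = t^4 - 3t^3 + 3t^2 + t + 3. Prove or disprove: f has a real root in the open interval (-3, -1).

No.

f(-3) = 189 and f(-1) = 9, both positive, so a sign-change argument is unavailable; we show f keeps this sign on the whole interval.
Substitute t = -1 − u, where 0 < u < 2 on the interval. Expanding, f(-1 − u) = u^4 + 7u^3 + 18u^2 + 18u + 9.
The nonzero coefficients here are all positive, so for u > 0 every term is positive (or zero), and the constant term 9 is strictly positive.
So f is strictly positive on (-3, -1); no root exists in the interval.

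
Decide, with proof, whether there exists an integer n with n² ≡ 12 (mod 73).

n = 42 works: 42² = 1764, and 1764 − 12 = 1752 = 24·73.

n = 42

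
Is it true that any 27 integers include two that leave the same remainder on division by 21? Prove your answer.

Yes, this is always true.

Each integer lies in one of the 21 residue classes modulo 21.
With 27 integers and only 21 classes, the pigeonhole principle forces two of them, say a and b, into the same class.
So a and b have equal remainders mod 21, which is exactly what was to be shown.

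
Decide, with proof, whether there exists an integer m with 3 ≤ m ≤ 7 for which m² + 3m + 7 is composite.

m = 7

At m = 7: 7² + 3·7 + 7 = 77 = 7·11, which is composite.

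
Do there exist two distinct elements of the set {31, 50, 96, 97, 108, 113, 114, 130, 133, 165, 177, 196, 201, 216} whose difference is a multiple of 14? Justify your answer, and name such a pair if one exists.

Reduce each element modulo 14: 31↦3, 50↦8, 96↦12, 97↦13, 108↦10, 113↦1, 114↦2, 130↦4, 133↦7, 165↦11, 177↦9, 196↦0, 201↦5, 216↦6.
These 14 residues are pairwise different, hence no difference of two elements is divisible by 14.

No, no such pair exists.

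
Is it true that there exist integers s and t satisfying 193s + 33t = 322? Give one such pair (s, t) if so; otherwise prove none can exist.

Since gcd(193, 33) = 1, every integer is an integer combination of 193 and 33.
Dividing repeatedly: 193 = 5·33 + 28, 33 = 1·28 + 5, 28 = 5·5 + 3, 5 = 1·3 + 2, 3 = 1·2 + 1, 2 = 2·1 + 0.
Unwinding: 1 = 3 − 1·2 = 3 − (5 − 1·3) = −5 + 2·3 = −5 + 2·(28 − 5·5) = 2·28 − 11·5 = 2·28 − 11·(33 − 1·28) = −11·33 + 13·28 = −11·33 + 13·(193 − 5·33) = 13·193 − 76·33, i.e. 193·13 + 33·(-76) = 1.
Times 322: 193·4186 + 33·(-24472) = 322, so (4186, -24472) solves it.
The general solution is s = 4186 + 33k, t = -24472 − 193k; taking k = -126 gives the smaller pair s = 28, t = -154.
Indeed 193·28 + 33·(-154) = 5404 − 5082 = 322.

s = 28, t = -154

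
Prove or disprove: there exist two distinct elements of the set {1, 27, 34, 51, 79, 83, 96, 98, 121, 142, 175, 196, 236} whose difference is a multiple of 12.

The pair (1, 121) works.

1 mod 12 = 1 and 121 mod 12 = 1, so 121 − 1 = 120 = 10·12.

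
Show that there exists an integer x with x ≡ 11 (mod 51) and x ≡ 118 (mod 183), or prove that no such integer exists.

No such integer exists.

Reduce both congruences modulo 3, which divides 51 and 183: they say x ≡ 11 (mod 3) and x ≡ 118 (mod 3).
But 11 mod 3 = 2 while 118 mod 3 = 1, a contradiction.
So no integer satisfies both congruences.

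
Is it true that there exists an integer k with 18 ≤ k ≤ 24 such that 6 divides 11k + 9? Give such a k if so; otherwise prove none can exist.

k = 21

Scanning upward from k = 18 gives 207, 218, 229, none divisible by 6. Try k = 21: 11·21 + 9 = 240 = 40·6, which is divisible by 6.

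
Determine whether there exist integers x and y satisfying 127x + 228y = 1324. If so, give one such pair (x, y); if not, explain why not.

x = 172, y = -90

127 and 228 are coprime, so 127x + 228y ranges over all of ℤ.
Euclidean algorithm: 228 = 1·127 + 101, 127 = 1·101 + 26, 101 = 3·26 + 23, 26 = 1·23 + 3, 23 = 7·3 + 2, 3 = 1·2 + 1, 2 = 2·1 + 0.
Working back up the chain: 1 = 3 − 1·2 = 3 − (23 − 7·3) = −23 + 8·3 = −23 + 8·(26 − 1·23) = 8·26 − 9·23 = 8·26 − 9·(101 − 3·26) = −9·101 + 35·26 = −9·101 + 35·(127 − 1·101) = 35·127 − 44·101 = 35·127 − 44·(228 − 1·127) = −44·228 + 79·127. So 127·79 + 228·(-44) = 1.
Scaling by 1324 gives the particular solution (x, y) = (104596, -58256).
Shifting by a multiple of (228, −127) keeps it a solution: x = 104596 − 458·228 = 172, y = -58256 + 458·127 = -90.
Check: 127·172 + 228·(-90) = 21844 − 20520 = 1324. ✓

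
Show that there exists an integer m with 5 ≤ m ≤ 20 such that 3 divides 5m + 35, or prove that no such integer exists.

At m = 5 we get 5·5 + 35 = 60, and 60 = 3·20.

m = 5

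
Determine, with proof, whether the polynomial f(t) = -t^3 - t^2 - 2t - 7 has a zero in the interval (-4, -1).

f(-4) = 49 and f(-1) = -5, which have opposite signs.
f is continuous everywhere (it is a polynomial), in particular on [-4, -1].
By the Intermediate Value Theorem, f takes the value 0 somewhere in the open interval.

Such a root exists.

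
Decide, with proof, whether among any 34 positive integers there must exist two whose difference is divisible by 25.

Yes, this is always true.

Partition the integers by their residue mod 25; there are 25 classes.
Since 34 > 25, two of the 34 integers must share a residue class by the pigeonhole principle; call them a and b.
Equal remainders mean a − b ≡ 0 (mod 25), so 25 divides their difference.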